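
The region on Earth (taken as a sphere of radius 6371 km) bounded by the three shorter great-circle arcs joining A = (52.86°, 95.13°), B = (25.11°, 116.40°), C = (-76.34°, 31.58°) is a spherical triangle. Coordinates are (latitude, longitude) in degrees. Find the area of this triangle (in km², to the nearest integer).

Side lengths (central angles): a = 1.9747, b = 2.3619, c = 0.5591 rad; semiperimeter s = 2.4478.
By l'Huilier's theorem, tan(E/4) = √[tan(s/2) tan((s−a)/2) tan((s−b)/2) tan((s−c)/2)], giving spherical excess E = 0.7861 rad.
Area = E·R² = 0.7861 × (6371)² ≈ 31907441 km².

31907441 km²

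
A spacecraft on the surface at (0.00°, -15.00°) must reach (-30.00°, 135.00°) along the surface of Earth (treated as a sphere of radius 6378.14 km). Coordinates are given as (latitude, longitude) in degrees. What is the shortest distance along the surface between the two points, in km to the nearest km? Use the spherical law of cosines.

With latitudes φ₁ = 0.000°, φ₂ = -30.000° and longitude difference Δλ = 150.000°:
cos c = sin φ₁ sin φ₂ + cos φ₁ cos φ₂ cos Δλ = (0.0000)(-0.5000) + (1.0000)(0.8660)(-0.8660) = -0.75000,
so c = arccos(-0.75000) = 2.41886 rad.
Distance = R·c = 6378.14 × 2.4189 ≈ 15428 km.

15428 km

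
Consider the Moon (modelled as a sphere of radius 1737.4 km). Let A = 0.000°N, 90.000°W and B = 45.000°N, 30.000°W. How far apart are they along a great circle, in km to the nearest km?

With latitudes φ₁ = 0.000°, φ₂ = 45.000° and longitude difference Δλ = 60.000°:
cos c = sin φ₁ sin φ₂ + cos φ₁ cos φ₂ cos Δλ = (0.0000)(0.7071) + (1.0000)(0.7071)(0.5000) = 0.35355,
so c = arccos(0.35355) = 1.20943 rad.
Distance = R·c = 1737.4 × 1.2094 ≈ 2101 km.

2101 km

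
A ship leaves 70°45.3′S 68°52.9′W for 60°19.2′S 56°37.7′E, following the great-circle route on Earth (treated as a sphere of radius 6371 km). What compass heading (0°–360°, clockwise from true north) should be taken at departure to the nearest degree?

Δλ = 125.510° = 2.1906 rad.
y = sin Δλ · cos φ₂ = (0.8140)(0.4952) = 0.4031
x = cos φ₁ sin φ₂ − sin φ₁ cos φ₂ cos Δλ = (0.3296)(-0.8688) − (-0.9441)(0.4952)(-0.5808) = -0.5579
θ = atan2(y, x) = 144.15°, so the bearing is 144°.

144°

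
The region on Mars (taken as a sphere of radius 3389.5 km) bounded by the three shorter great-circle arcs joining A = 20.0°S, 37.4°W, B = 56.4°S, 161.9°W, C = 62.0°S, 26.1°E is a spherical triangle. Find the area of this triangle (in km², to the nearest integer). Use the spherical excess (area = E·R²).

8057351 km²

Side lengths (central angles): a = 1.0722, b = 1.0485, c = 1.5805 rad; semiperimeter s = 1.8506.
By l'Huilier's theorem, tan(E/4) = √[tan(s/2) tan((s−a)/2) tan((s−b)/2) tan((s−c)/2)], giving spherical excess E = 0.7013 rad.
Area = E·R² = 0.7013 × (3389.5)² ≈ 8057351 km².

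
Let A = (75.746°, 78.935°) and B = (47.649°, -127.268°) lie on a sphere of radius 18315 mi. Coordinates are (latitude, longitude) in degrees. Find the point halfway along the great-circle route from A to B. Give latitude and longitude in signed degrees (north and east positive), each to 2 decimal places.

Central angle δ = 0.9674 rad. Interpolating on the sphere with fraction f = 0.5:
P = [sin((1−f)δ)·A + sin(fδ)·B] / sin δ = 0.5648·A + 0.5648·B in Cartesian coordinates,
giving P = (-0.2037, -0.1663, 0.9648), i.e. latitude 74.75°, longitude -140.77°.

74.75°, -140.77°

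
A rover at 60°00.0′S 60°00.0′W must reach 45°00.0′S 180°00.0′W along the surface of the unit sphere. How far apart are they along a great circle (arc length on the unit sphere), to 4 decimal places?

With latitudes φ₁ = -60.000°, φ₂ = -45.000° and longitude difference Δλ = -120.000°:
cos c = sin φ₁ sin φ₂ + cos φ₁ cos φ₂ cos Δλ = (-0.8660)(-0.7071) + (0.5000)(0.7071)(-0.5000) = 0.43560,
so c = arccos(0.43560) = 1.12010 rad.
On the unit sphere the arc length equals the central angle: 1.1201.

1.1201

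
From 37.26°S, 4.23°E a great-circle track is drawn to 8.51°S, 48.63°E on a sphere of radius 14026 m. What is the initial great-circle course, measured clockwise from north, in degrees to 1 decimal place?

65.9°

With φ₁ = -0.6503, φ₂ = -0.1485, Δλ = 0.7749 rad, the forward-azimuth formula gives
θ = atan2( sin Δλ cos φ₂ , cos φ₁ sin φ₂ − sin φ₁ cos φ₂ cos Δλ ) = atan2(0.6920, 0.3100) = 65.87°.
So the initial bearing is 65.9°.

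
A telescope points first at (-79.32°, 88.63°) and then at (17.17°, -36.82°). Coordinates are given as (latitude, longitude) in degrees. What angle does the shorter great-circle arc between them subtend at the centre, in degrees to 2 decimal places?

113.13°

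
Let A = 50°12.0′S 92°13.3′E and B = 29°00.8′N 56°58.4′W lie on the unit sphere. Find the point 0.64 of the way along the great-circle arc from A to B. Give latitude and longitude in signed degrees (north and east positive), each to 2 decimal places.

The central angle between A and B is δ = 2.5933 rad.
With f = 0.64, the slerp weights are sin((1−f)δ)/sin δ = 1.5421 and sin(fδ)/sin δ = 1.9110.
Weighted sum of the unit vectors: (1.5421)·(-0.0248,0.6396,-0.7683) + (1.9110)·(0.4766,-0.7332,0.4850) = (0.8726, -0.4148, -0.2579).
Converting back: φ = atan2(z, √(x²+y²)) = -14.95°, λ = atan2(y, x) = -25.42°.

-14.95°, -25.42°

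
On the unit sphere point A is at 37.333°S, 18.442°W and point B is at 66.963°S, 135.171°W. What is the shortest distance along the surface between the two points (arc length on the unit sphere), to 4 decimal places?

1.1394

In radians: φ₁ = -0.6516, φ₂ = -1.1687, Δλ = -116.729° = -2.0373 rad.
cos c = sin φ₁ sin φ₂ + cos φ₁ cos φ₂ cos Δλ = (-0.6064)(-0.9203) + (0.7951)(0.3913)(-0.4498) = 0.41814,
so c = arccos(0.41814) = 1.13940 rad.
On the unit sphere the arc length equals the central angle: 1.1394.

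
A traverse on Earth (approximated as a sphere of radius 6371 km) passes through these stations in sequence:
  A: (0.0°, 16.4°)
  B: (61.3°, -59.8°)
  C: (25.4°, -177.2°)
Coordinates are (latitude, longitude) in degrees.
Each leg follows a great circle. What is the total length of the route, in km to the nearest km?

Leg A→B: central angle 1.4560 rad, distance 9276.1 km.
Leg B→C: central angle 1.3933 rad, distance 8876.5 km.
Total: 9276.1 + 8876.5 ≈ 18153 km.

18153 km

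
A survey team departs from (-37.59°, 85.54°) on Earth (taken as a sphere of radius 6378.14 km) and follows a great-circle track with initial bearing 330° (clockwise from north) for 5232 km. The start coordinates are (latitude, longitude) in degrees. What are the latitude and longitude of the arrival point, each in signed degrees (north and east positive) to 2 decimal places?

Angular distance δ = d/R = 5232/6378.14 = 0.82030 rad; initial bearing θ = 5.7596 rad.
sin φ₂ = sin φ₁ cos δ + cos φ₁ sin δ cos θ = (-0.6100)(0.6820) + (0.7924)(0.7314)(0.8660) = 0.0859, so φ₂ = 4.93°.
Δλ = atan2(sin θ sin δ cos φ₁, cos δ − sin φ₁ sin φ₂) = atan2(-0.2898, 0.7344) = -21.533°.
λ₂ = 85.540° − 21.533° = 64.01°.

4.93°, 64.01°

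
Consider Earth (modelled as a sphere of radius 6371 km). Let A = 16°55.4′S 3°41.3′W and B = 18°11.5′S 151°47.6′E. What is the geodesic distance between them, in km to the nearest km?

With latitudes φ₁ = -16.923°, φ₂ = -18.192° and longitude difference Δλ = 155.482°:
Haversine: a = sin²(Δφ/2) + cos φ₁ cos φ₂ sin²(Δλ/2) = 0.0001 + (0.9567)(0.9500)(0.9549) = 0.86802.
Central angle c = 2·arcsin(√a) = 2.39800 rad.
Distance = R·c = 6371 × 2.3980 ≈ 15278 km.

15278 km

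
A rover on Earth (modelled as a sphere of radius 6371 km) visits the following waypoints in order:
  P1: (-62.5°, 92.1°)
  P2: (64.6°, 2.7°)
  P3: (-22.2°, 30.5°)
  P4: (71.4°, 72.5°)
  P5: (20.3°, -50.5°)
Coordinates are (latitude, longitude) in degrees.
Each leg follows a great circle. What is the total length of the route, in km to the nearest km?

Leg P1→P2: central angle 2.4967 rad, distance 15906.8 km.
Leg P2→P3: central angle 1.5608 rad, distance 9943.9 km.
Leg P3→P4: central angle 1.7099 rad, distance 10893.7 km.
Leg P4→P5: central angle 1.4041 rad, distance 8945.8 km.
Total: 15906.8 + 9943.9 + 10893.7 + 8945.8 ≈ 45690 km.

45690 km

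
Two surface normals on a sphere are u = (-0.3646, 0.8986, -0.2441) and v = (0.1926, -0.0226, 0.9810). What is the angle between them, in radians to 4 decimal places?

u·v = -0.3300; |u| = 1.0000, |v| = 1.0000.
cos θ = (u·v)/(|u||v|) = -0.3300, so θ = 1.9071 rad.

1.9071 rad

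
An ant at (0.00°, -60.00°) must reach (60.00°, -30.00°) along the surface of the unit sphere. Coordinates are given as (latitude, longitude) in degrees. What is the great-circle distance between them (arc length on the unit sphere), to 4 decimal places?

With latitudes φ₁ = 0.000°, φ₂ = 60.000° and longitude difference Δλ = 30.000°:
cos c = sin φ₁ sin φ₂ + cos φ₁ cos φ₂ cos Δλ = (0.0000)(0.8660) + (1.0000)(0.5000)(0.8660) = 0.43301,
so c = arccos(0.43301) = 1.12296 rad.
On the unit sphere the arc length equals the central angle: 1.1230.

1.1230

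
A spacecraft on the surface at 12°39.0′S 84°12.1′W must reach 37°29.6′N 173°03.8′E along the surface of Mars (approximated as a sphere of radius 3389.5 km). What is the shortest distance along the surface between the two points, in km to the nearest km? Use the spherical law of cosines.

6371 km

Let φ₁ = -0.2208 rad, φ₂ = 0.6544 rad, and Δλ = -1.7931 rad.
cos c = sin φ₁ sin φ₂ + cos φ₁ cos φ₂ cos Δλ = (-0.2190)(0.6087) + (0.9757)(0.7934)(-0.2204) = -0.30395,
so c = arccos(-0.30395) = 1.87964 rad.
Distance = R·c = 3389.5 × 1.8796 ≈ 6371 km.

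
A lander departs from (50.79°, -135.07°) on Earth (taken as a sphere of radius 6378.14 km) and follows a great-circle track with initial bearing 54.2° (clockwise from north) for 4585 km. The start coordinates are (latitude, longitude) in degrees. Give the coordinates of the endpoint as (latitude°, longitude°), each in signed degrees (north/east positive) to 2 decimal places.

55.75°, -63.43°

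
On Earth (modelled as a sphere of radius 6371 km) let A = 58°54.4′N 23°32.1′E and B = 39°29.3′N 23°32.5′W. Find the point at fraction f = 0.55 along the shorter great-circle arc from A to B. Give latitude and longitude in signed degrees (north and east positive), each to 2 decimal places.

The central angle between A and B is δ = 0.6164 rad.
With f = 0.55, the slerp weights are sin((1−f)δ)/sin δ = 0.4737 and sin(fδ)/sin δ = 0.5753.
Weighted sum of the unit vectors: (0.4737)·(0.4735,0.2062,0.8563) + (0.5753)·(0.7075,-0.3083,0.6359) = (0.6313, -0.0796, 0.7714).
Converting back: φ = atan2(z, √(x²+y²)) = 50.48°, λ = atan2(y, x) = -7.19°.

50.48°, -7.19°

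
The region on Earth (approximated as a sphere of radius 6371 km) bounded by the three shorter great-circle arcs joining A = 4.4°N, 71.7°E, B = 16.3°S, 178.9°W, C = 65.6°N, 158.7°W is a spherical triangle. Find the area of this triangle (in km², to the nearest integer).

81637523 km²

Side lengths (central angles): a = 1.4540, b = 1.7647, c = 1.9171 rad; semiperimeter s = 2.5679.
By l'Huilier's theorem, tan(E/4) = √[tan(s/2) tan((s−a)/2) tan((s−b)/2) tan((s−c)/2)], giving spherical excess E = 2.0113 rad.
Area = E·R² = 2.0113 × (6371)² ≈ 81637523 km².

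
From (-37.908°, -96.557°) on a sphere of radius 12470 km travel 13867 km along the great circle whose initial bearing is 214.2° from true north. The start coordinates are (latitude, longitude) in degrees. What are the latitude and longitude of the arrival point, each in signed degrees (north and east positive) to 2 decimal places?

-59.00°, 161.54°

Angular distance δ = d/R = 13867/12470 = 1.11203 rad; initial bearing θ = 3.7385 rad.
sin φ₂ = sin φ₁ cos δ + cos φ₁ sin δ cos θ = (-0.6144)(0.4428) + (0.7890)(0.8966)(-0.8271) = -0.8572, so φ₂ = -59.00°.
Δλ = atan2(sin θ sin δ cos φ₁, cos δ − sin φ₁ sin φ₂) = atan2(-0.3976, -0.0838) = -101.901°.
λ₂ = -96.557° − 101.901° = -198.46° → 161.54° after wrapping to (−180°, 180°].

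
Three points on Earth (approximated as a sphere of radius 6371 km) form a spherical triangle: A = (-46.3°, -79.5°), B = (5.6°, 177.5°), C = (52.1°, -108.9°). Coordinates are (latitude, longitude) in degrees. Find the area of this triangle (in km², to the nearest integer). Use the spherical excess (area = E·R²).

68776063 km²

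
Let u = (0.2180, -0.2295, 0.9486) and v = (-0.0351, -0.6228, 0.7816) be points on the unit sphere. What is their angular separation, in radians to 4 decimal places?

u·v = 0.8767; |u| = 1.0000, |v| = 1.0000.
cos θ = (u·v)/(|u||v|) = 0.8767, so θ = 0.5019 rad.

0.5019 rad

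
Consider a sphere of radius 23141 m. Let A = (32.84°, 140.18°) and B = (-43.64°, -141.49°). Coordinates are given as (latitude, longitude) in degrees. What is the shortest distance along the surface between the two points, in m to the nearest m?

42227 m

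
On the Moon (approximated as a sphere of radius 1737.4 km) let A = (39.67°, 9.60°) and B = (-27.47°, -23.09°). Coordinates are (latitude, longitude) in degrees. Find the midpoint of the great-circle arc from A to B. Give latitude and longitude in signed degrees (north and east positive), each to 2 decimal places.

6.35°, -7.94°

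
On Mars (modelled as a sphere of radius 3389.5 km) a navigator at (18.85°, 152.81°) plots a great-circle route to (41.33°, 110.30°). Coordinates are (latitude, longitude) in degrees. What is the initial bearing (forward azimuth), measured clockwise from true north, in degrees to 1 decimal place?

With φ₁ = 0.3290, φ₂ = 0.7213, Δλ = -0.7419 rad, the forward-azimuth formula gives
θ = atan2( sin Δλ cos φ₂ , cos φ₁ sin φ₂ − sin φ₁ cos φ₂ cos Δλ ) = atan2(-0.5074, 0.4461) = -48.68°.
Adding 360° brings this into [0°, 360°): 311.3°.

311.3°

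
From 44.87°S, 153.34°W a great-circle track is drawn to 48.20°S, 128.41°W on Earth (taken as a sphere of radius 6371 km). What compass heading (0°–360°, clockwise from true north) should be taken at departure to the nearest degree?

With φ₁ = -0.7831, φ₂ = -0.8412, Δλ = 0.4351 rad, the forward-azimuth formula gives
θ = atan2( sin Δλ cos φ₂ , cos φ₁ sin φ₂ − sin φ₁ cos φ₂ cos Δλ ) = atan2(0.2810, -0.1019) = 109.94°.
So the initial bearing is 110°.

110°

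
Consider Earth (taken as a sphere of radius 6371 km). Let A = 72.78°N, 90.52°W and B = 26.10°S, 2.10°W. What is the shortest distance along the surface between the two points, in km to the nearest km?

Let φ₁ = 1.2703 rad, φ₂ = -0.4555 rad, and Δλ = 1.5432 rad.
cos c = sin φ₁ sin φ₂ + cos φ₁ cos φ₂ cos Δλ = (0.9552)(-0.4399) + (0.2960)(0.8980)(0.0276) = -0.41289,
so c = arccos(-0.41289) = 1.99642 rad.
Distance = R·c = 6371 × 1.9964 ≈ 12719 km.

12719 km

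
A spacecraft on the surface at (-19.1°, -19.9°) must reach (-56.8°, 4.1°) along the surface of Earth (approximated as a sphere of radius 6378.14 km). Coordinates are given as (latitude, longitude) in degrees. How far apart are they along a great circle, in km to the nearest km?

4643 km

With latitudes φ₁ = -19.100°, φ₂ = -56.800° and longitude difference Δλ = 24.000°:
cos c = sin φ₁ sin φ₂ + cos φ₁ cos φ₂ cos Δλ = (-0.3272)(-0.8368) + (0.9449)(0.5476)(0.9135) = 0.74649,
so c = arccos(0.74649) = 0.72802 rad.
Distance = R·c = 6378.14 × 0.7280 ≈ 4643 km.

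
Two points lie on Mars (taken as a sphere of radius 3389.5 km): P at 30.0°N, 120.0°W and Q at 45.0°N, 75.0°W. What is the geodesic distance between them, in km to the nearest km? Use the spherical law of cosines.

With latitudes φ₁ = 30.000°, φ₂ = 45.000° and longitude difference Δλ = 45.000°:
cos c = sin φ₁ sin φ₂ + cos φ₁ cos φ₂ cos Δλ = (0.5000)(0.7071) + (0.8660)(0.7071)(0.7071) = 0.78657,
so c = arccos(0.78657) = 0.66557 rad.
Distance = R·c = 3389.5 × 0.6656 ≈ 2256 km.

2256 km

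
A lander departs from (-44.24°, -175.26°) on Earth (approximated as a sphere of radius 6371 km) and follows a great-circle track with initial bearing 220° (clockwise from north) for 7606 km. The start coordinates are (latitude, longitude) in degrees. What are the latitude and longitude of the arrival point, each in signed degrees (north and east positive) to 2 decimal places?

Angular distance δ = d/R = 7606/6371 = 1.19385 rad; initial bearing θ = 3.8397 rad.
sin φ₂ = sin φ₁ cos δ + cos φ₁ sin δ cos θ = (-0.6977)(0.3681) + (0.7164)(0.9298)(-0.7660) = -0.7671, so φ₂ = -50.09°.
Δλ = atan2(sin θ sin δ cos φ₁, cos δ − sin φ₁ sin φ₂) = atan2(-0.4282, -0.1671) = -111.316°.
λ₂ = -175.260° − 111.316° = -286.58° → 73.42° after wrapping to (−180°, 180°].

-50.09°, 73.42°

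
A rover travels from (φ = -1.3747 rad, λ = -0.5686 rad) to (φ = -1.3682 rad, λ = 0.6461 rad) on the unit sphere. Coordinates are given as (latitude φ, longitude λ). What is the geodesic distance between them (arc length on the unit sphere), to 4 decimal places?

In radians: φ₁ = -1.3747, φ₂ = -1.3682, Δλ = 69.597° = 1.2147 rad.
cos c = sin φ₁ sin φ₂ + cos φ₁ cos φ₂ cos Δλ = (-0.9808)(-0.9795) + (0.1948)(0.2012)(0.3486) = 0.97444,
so c = arccos(0.97444) = 0.22657 rad.
On the unit sphere the arc length equals the central angle: 0.2266.

0.2266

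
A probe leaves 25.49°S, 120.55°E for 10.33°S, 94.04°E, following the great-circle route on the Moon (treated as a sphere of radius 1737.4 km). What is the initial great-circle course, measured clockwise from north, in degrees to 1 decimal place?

Δλ = -26.510° = -0.4627 rad.
y = sin Δλ · cos φ₂ = (-0.4464)(0.9838) = -0.4391
x = cos φ₁ sin φ₂ − sin φ₁ cos φ₂ cos Δλ = (0.9027)(-0.1793) − (-0.4304)(0.9838)(0.8949) = 0.2170
θ = atan2(y, x) = -63.70°; adding 360° gives 296.3°.

296.3°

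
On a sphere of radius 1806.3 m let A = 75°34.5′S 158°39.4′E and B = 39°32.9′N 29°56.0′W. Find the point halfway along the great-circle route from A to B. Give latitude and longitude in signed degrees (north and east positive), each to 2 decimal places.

-32.24°, -33.99°

Central angle δ = 2.5092 rad. Interpolating on the sphere with fraction f = 0.5:
P = [sin((1−f)δ)·A + sin(fδ)·B] / sin δ = 1.6078·A + 1.6078·B in Cartesian coordinates,
giving P = (0.7013, -0.4729, -0.5334), i.e. latitude -32.24°, longitude -33.99°.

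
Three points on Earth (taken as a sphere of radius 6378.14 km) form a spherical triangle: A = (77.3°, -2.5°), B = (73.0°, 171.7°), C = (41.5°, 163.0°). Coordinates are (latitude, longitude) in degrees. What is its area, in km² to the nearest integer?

1710999 km²

Side lengths (central angles): a = 0.5546, b = 1.0621, c = 0.5177 rad; semiperimeter s = 1.0672.
By l'Huilier's theorem, tan(E/4) = √[tan(s/2) tan((s−a)/2) tan((s−b)/2) tan((s−c)/2)], giving spherical excess E = 0.0421 rad.
Area = E·R² = 0.0421 × (6378.14)² ≈ 1710999 km².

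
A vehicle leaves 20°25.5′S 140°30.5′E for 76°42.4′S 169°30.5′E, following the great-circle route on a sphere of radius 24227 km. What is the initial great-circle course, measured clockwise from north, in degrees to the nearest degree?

172°

Δλ = 29.000° = 0.5061 rad.
y = sin Δλ · cos φ₂ = (0.4848)(0.2299) = 0.1115
x = cos φ₁ sin φ₂ − sin φ₁ cos φ₂ cos Δλ = (0.9371)(-0.9732) − (-0.3490)(0.2299)(0.8746) = -0.8418
θ = atan2(y, x) = 172.46°, so the bearing is 172°.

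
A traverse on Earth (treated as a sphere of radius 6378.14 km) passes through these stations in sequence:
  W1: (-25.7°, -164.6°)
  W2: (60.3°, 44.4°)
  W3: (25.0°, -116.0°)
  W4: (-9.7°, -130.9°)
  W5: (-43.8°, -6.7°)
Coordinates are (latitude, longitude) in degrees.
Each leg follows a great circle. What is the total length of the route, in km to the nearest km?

Leg W1→W2: central angle 2.4452 rad, distance 15595.8 km.
Leg W2→W3: central angle 1.6267 rad, distance 10375.6 km.
Leg W3→W4: central angle 0.6565 rad, distance 4187.5 km.
Leg W4→W5: central angle 1.8580 rad, distance 11850.6 km.
Total: 15595.8 + 10375.6 + 4187.5 + 11850.6 ≈ 42010 km.

42010 km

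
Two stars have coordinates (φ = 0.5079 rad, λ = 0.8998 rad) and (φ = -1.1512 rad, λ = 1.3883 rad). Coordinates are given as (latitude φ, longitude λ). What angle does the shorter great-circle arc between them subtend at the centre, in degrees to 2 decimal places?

In radians: φ₁ = 0.5079, φ₂ = -1.1512, Δλ = 27.989° = 0.4885 rad.
Haversine: a = sin²(Δφ/2) + cos φ₁ cos φ₂ sin²(Δλ/2) = 0.5441 + (0.8738)(0.4074)(0.0585) = 0.56491.
Central angle c = 2·arcsin(√a) = 1.70099 rad.
So the angular separation is 97.46°.

97.46°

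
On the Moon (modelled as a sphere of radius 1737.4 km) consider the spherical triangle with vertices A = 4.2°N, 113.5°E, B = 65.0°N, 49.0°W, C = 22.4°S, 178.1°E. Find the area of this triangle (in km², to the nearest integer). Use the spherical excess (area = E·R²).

6318346 km²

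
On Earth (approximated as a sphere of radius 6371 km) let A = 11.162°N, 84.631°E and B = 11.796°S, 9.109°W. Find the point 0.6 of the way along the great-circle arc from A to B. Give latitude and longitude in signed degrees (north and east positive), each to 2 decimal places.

-3.02°, 28.58°

Central angle δ = 1.6732 rad. Interpolating on the sphere with fraction f = 0.6:
P = [sin((1−f)δ)·A + sin(fδ)·B] / sin δ = 0.6237·A + 0.8480·B in Cartesian coordinates,
giving P = (0.8769, 0.4778, -0.0526), i.e. latitude -3.02°, longitude 28.58°.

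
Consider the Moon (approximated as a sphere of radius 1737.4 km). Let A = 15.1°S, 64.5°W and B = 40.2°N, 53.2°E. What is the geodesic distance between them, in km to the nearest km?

With latitudes φ₁ = -15.100°, φ₂ = 40.200° and longitude difference Δλ = 117.700°:
Haversine: a = sin²(Δφ/2) + cos φ₁ cos φ₂ sin²(Δλ/2) = 0.2154 + (0.9655)(0.7638)(0.7324) = 0.75547.
Central angle c = 2·arcsin(√a) = 2.10706 rad.
Distance = R·c = 1737.4 × 2.1071 ≈ 3661 km.

3661 km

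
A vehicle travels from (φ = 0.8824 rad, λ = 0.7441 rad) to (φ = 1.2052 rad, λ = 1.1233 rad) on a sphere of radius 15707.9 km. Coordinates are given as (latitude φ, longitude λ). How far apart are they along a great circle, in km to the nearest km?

With latitudes φ₁ = 50.558°, φ₂ = 69.053° and longitude difference Δλ = 21.727°:
cos c = sin φ₁ sin φ₂ + cos φ₁ cos φ₂ cos Δλ = (0.7723)(0.9339) + (0.6353)(0.3575)(0.9290) = 0.93222,
so c = arccos(0.93222) = 0.37031 rad.
Distance = R·c = 15707.9 × 0.3703 ≈ 5817 km.

5817 km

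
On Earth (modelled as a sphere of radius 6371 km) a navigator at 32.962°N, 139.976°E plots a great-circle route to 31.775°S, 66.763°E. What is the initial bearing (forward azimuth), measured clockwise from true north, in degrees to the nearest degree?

235°

Δλ = -73.213° = -1.2778 rad.
y = sin Δλ · cos φ₂ = (-0.9574)(0.8501) = -0.8139
x = cos φ₁ sin φ₂ − sin φ₁ cos φ₂ cos Δλ = (0.8390)(-0.5266) − (0.5441)(0.8501)(0.2888) = -0.5754
θ = atan2(y, x) = -125.26°; adding 360° gives 235°.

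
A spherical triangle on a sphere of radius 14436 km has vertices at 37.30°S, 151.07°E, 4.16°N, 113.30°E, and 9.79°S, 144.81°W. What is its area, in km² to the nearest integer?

123011444 km²

Side lengths (central angles): a = 1.7873, b = 1.1094, c = 0.9482 rad; semiperimeter s = 1.9224.
By l'Huilier's theorem, tan(E/4) = √[tan(s/2) tan((s−a)/2) tan((s−b)/2) tan((s−c)/2)], giving spherical excess E = 0.5903 rad.
Area = E·R² = 0.5903 × (14436)² ≈ 123011444 km².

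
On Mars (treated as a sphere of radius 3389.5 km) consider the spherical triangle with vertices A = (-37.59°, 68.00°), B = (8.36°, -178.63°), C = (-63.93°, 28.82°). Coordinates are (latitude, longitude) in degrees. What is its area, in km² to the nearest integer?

11479924 km²

Side lengths (central angles): a = 2.1135, b = 0.6131, c = 1.9820 rad; semiperimeter s = 2.3543.
By l'Huilier's theorem, tan(E/4) = √[tan(s/2) tan((s−a)/2) tan((s−b)/2) tan((s−c)/2)], giving spherical excess E = 0.9992 rad.
Area = E·R² = 0.9992 × (3389.5)² ≈ 11479924 km².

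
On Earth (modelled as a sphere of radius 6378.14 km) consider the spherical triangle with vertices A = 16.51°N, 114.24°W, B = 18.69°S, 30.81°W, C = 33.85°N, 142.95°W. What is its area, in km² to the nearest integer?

10037151 km²

Side lengths (central angles): a = 2.0657, b = 0.5420, c = 1.5579 rad; semiperimeter s = 2.0829.
By l'Huilier's theorem, tan(E/4) = √[tan(s/2) tan((s−a)/2) tan((s−b)/2) tan((s−c)/2)], giving spherical excess E = 0.2467 rad.
Area = E·R² = 0.2467 × (6378.14)² ≈ 10037151 km².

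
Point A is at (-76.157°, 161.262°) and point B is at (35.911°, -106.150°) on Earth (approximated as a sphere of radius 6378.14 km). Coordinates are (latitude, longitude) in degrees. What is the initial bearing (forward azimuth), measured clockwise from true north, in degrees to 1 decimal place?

Δλ = 92.588° = 1.6160 rad.
y = sin Δλ · cos φ₂ = (0.9990)(0.8099) = 0.8091
x = cos φ₁ sin φ₂ − sin φ₁ cos φ₂ cos Δλ = (0.2393)(0.5865) − (-0.9710)(0.8099)(-0.0452) = 0.1048
θ = atan2(y, x) = 82.62°, so the bearing is 82.6°.

82.6°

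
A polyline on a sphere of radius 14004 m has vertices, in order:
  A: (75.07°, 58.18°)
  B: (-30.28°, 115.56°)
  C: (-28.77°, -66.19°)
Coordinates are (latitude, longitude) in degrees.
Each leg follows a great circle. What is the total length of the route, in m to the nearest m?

56820 m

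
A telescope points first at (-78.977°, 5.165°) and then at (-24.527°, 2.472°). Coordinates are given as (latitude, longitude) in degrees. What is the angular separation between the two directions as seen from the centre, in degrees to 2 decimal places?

54.46°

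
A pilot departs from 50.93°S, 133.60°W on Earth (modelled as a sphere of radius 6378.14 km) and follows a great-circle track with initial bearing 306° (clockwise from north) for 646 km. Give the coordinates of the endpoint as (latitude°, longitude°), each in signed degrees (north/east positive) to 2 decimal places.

Angular distance δ = d/R = 646/6378.14 = 0.10128 rad; initial bearing θ = 5.3407 rad.
sin φ₂ = sin φ₁ cos δ + cos φ₁ sin δ cos θ = (-0.7764)(0.9949) + (0.6303)(0.1011)(0.5878) = -0.7349, so φ₂ = -47.30°.
Δλ = atan2(sin θ sin δ cos φ₁, cos δ − sin φ₁ sin φ₂) = atan2(-0.0516, 0.4243) = -6.928°.
λ₂ = -133.600° − 6.928° = -140.53°.

-47.30°, -140.53°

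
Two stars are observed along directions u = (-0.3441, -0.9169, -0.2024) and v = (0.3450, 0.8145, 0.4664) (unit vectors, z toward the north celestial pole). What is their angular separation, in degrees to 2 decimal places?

163.72°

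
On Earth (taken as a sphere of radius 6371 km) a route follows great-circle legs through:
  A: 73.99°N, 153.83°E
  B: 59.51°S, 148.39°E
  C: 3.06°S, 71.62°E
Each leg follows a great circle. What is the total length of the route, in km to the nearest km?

Leg A→B: central angle 2.3309 rad, distance 14850.1 km.
Leg B→C: central angle 1.4081 rad, distance 8971.2 km.
Total: 14850.1 + 8971.2 ≈ 23821 km.

23821 km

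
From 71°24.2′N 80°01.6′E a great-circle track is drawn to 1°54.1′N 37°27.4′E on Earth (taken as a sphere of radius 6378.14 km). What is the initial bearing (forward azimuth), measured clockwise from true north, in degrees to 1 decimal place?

Δλ = -42.570° = -0.7430 rad.
y = sin Δλ · cos φ₂ = (-0.6765)(0.9994) = -0.6761
x = cos φ₁ sin φ₂ − sin φ₁ cos φ₂ cos Δλ = (0.3189)(0.0332) − (0.9478)(0.9994)(0.7365) = -0.6870
θ = atan2(y, x) = -135.46°; adding 360° gives 224.5°.

224.5°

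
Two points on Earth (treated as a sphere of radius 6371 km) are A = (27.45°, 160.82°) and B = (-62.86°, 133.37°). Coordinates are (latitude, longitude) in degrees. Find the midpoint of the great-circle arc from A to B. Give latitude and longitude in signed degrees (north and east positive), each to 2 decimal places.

-18.14°, 151.58°

Central angle δ = 1.6218 rad. Interpolating on the sphere with fraction f = 0.5:
P = [sin((1−f)δ)·A + sin(fδ)·B] / sin δ = 0.7259·A + 0.7259·B in Cartesian coordinates,
giving P = (-0.8358, 0.4523, -0.3113), i.e. latitude -18.14°, longitude 151.58°.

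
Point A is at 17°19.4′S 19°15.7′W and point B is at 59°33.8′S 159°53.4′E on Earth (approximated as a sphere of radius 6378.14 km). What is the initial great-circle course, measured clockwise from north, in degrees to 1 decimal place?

179.6°

Δλ = 179.152° = 3.1268 rad.
y = sin Δλ · cos φ₂ = (0.0148)(0.5066) = 0.0075
x = cos φ₁ sin φ₂ − sin φ₁ cos φ₂ cos Δλ = (0.9546)(-0.8622) − (-0.2978)(0.5066)(-0.9999) = -0.9739
θ = atan2(y, x) = 179.56°, so the bearing is 179.6°.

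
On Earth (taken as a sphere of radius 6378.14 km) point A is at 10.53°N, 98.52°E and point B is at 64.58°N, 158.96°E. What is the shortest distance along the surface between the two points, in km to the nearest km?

7579 km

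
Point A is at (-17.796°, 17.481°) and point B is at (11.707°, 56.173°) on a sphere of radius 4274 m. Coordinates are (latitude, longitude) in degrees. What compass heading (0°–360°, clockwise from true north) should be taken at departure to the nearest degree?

Δλ = 38.692° = 0.6753 rad.
y = sin Δλ · cos φ₂ = (0.6251)(0.9792) = 0.6121
x = cos φ₁ sin φ₂ − sin φ₁ cos φ₂ cos Δλ = (0.9522)(0.2029) − (-0.3056)(0.9792)(0.7805) = 0.4268
θ = atan2(y, x) = 55.12°, so the bearing is 55°.

55°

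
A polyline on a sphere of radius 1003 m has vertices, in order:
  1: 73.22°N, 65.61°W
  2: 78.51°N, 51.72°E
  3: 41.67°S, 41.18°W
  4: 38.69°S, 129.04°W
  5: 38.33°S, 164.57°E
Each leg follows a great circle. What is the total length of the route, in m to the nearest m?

4731 m

Leg 1→2: central angle 0.4231 rad, distance 424.3 m.
Leg 2→3: central angle 2.2903 rad, distance 2297.2 m.
Leg 3→4: central angle 1.1181 rad, distance 1121.5 m.
Leg 4→5: central angle 0.8855 rad, distance 888.1 m.
Total: 424.3 + 2297.2 + 1121.5 + 888.1 ≈ 4731 m.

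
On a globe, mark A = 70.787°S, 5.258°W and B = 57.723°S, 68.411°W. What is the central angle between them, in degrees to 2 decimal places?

28.63°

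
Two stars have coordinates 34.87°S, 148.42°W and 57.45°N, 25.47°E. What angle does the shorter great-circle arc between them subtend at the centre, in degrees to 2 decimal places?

157.05°

Let φ₁ = -0.6086 rad, φ₂ = 1.0027 rad, and Δλ = 3.0350 rad.
Haversine: a = sin²(Δφ/2) + cos φ₁ cos φ₂ sin²(Δλ/2) = 0.5202 + (0.8205)(0.5380)(0.9972) = 0.96042.
Central angle c = 2·arcsin(√a) = 2.74102 rad.
So the angular separation is 157.05°.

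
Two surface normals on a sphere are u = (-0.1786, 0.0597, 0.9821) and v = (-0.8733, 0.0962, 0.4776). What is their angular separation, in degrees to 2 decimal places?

50.89°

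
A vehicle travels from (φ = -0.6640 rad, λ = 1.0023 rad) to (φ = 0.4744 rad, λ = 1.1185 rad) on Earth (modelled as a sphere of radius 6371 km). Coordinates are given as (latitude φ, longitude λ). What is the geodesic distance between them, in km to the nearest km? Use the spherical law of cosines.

With latitudes φ₁ = -38.044°, φ₂ = 27.181° and longitude difference Δλ = 6.658°:
cos c = sin φ₁ sin φ₂ + cos φ₁ cos φ₂ cos Δλ = (-0.6163)(0.4568) + (0.7875)(0.8896)(0.9933) = 0.41432,
so c = arccos(0.41432) = 1.14360 rad.
Distance = R·c = 6371 × 1.1436 ≈ 7286 km.

7286 km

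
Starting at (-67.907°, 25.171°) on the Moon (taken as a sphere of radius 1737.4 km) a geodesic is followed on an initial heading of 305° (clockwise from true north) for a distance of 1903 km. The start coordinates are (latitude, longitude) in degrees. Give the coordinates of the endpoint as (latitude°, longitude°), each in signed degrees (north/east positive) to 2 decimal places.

-13.44°, -23.31°

Angular distance δ = d/R = 1903/1737.4 = 1.09531 rad; initial bearing θ = 5.3233 rad.
sin φ₂ = sin φ₁ cos δ + cos φ₁ sin δ cos θ = (-0.9266)(0.4578) + (0.3761)(0.8891)(0.5736) = -0.2324, so φ₂ = -13.44°.
Δλ = atan2(sin θ sin δ cos φ₁, cos δ − sin φ₁ sin φ₂) = atan2(-0.2739, 0.2425) = -48.485°.
λ₂ = 25.171° − 48.485° = -23.31°.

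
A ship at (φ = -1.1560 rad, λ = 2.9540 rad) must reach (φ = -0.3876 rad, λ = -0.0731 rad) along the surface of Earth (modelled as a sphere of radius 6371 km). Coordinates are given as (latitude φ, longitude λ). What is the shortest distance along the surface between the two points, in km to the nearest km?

10165 km

Let φ₁ = -1.1560 rad, φ₂ = -0.3876 rad, and Δλ = -3.0271 rad.
Haversine: a = sin²(Δφ/2) + cos φ₁ cos φ₂ sin²(Δλ/2) = 0.1405 + (0.4030)(0.9258)(0.9967) = 0.51238.
Central angle c = 2·arcsin(√a) = 1.59555 rad.
Distance = R·c = 6371 × 1.5955 ≈ 10165 km.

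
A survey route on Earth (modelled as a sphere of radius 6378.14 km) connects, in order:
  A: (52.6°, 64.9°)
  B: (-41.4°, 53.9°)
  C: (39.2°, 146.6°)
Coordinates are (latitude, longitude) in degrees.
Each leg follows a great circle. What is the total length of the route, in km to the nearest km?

Leg A→B: central angle 1.6490 rad, distance 10517.6 km.
Leg B→C: central angle 2.0324 rad, distance 12962.7 km.
Total: 10517.6 + 12962.7 ≈ 23480 km.

23480 km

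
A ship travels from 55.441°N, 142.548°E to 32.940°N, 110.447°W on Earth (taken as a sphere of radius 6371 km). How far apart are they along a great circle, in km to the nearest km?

Let φ₁ = 0.9676 rad, φ₂ = 0.5749 rad, and Δλ = 1.8676 rad.
cos c = sin φ₁ sin φ₂ + cos φ₁ cos φ₂ cos Δλ = (0.8235)(0.5438) + (0.5673)(0.8392)(-0.2925) = 0.30858,
so c = arccos(0.30858) = 1.25709 rad.
Distance = R·c = 6371 × 1.2571 ≈ 8009 km.

8009 km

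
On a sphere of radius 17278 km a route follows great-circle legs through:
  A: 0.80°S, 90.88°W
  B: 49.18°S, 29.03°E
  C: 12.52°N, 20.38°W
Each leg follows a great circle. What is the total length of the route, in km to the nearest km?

Leg A→B: central angle 1.8916 rad, distance 32683.5 km.
Leg B→C: central angle 1.3169 rad, distance 22753.9 km.
Total: 32683.5 + 22753.9 ≈ 55437 km.

55437 km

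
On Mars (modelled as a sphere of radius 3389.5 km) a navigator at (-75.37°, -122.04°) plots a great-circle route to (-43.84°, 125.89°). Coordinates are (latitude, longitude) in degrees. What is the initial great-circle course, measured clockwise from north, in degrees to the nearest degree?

237°

Δλ = -112.070° = -1.9560 rad.
y = sin Δλ · cos φ₂ = (-0.9267)(0.7213) = -0.6684
x = cos φ₁ sin φ₂ − sin φ₁ cos φ₂ cos Δλ = (0.2526)(-0.6926) − (-0.9676)(0.7213)(-0.3757) = -0.4372
θ = atan2(y, x) = -123.19°; adding 360° gives 237°.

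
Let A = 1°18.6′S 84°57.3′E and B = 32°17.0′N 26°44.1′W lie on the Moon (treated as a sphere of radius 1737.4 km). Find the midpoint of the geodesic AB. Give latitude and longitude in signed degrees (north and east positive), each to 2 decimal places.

26.10°, 36.14°

The central angle between A and B is δ = 1.9014 rad.
With f = 0.5, the slerp weights are sin((1−f)δ)/sin δ = 0.8604 and sin(fδ)/sin δ = 0.8604.
Weighted sum of the unit vectors: (0.8604)·(0.0879,0.9959,-0.0229) + (0.8604)·(0.7550,-0.3803,0.5341) = (0.7253, 0.5296, 0.4399).
Converting back: φ = atan2(z, √(x²+y²)) = 26.10°, λ = atan2(y, x) = 36.14°.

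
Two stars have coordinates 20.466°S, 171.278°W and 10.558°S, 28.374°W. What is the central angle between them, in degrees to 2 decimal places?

132.11°

With latitudes φ₁ = -20.466°, φ₂ = -10.558° and longitude difference Δλ = 142.904°:
Haversine: a = sin²(Δφ/2) + cos φ₁ cos φ₂ sin²(Δλ/2) = 0.0075 + (0.9369)(0.9831)(0.8988) = 0.83528.
Central angle c = 2·arcsin(√a) = 2.30576 rad.
So the angular separation is 132.11°.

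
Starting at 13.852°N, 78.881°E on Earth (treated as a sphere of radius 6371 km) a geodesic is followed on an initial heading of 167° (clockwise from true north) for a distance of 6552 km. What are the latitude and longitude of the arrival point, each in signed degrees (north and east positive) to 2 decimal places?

Angular distance δ = d/R = 6552/6371 = 1.02841 rad; initial bearing θ = 2.9147 rad.
sin φ₂ = sin φ₁ cos δ + cos φ₁ sin δ cos θ = (0.2394)(0.5162) + (0.9709)(0.8565)(-0.9744) = -0.6867, so φ₂ = -43.37°.
Δλ = atan2(sin θ sin δ cos φ₁, cos δ − sin φ₁ sin φ₂) = atan2(0.1871, 0.6806) = 15.369°.
λ₂ = 78.881° + 15.369° = 94.25°.

-43.37°, 94.25°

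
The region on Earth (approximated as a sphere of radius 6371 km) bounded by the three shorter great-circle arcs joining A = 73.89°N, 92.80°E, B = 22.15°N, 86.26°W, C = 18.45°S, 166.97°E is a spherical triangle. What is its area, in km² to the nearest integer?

Side lengths (central angles): a = 1.9528, b = 1.8052, c = 1.4653 rad; semiperimeter s = 2.6117.
By l'Huilier's theorem, tan(E/4) = √[tan(s/2) tan((s−a)/2) tan((s−b)/2) tan((s−c)/2)], giving spherical excess E = 2.1293 rad.
Area = E·R² = 2.1293 × (6371)² ≈ 86426674 km².

86426674 km²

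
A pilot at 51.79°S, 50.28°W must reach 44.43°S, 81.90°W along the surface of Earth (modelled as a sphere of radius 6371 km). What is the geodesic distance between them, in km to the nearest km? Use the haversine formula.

Let φ₁ = -0.9039 rad, φ₂ = -0.7754 rad, and Δλ = -0.5519 rad.
Haversine: a = sin²(Δφ/2) + cos φ₁ cos φ₂ sin²(Δλ/2) = 0.0041 + (0.6185)(0.7141)(0.0742) = 0.03691.
Central angle c = 2·arcsin(√a) = 0.38663 rad.
Distance = R·c = 6371 × 0.3866 ≈ 2463 km.

2463 km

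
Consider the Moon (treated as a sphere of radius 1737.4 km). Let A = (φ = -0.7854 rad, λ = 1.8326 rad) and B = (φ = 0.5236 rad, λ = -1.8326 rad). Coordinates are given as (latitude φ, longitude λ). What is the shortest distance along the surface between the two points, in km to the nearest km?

Let φ₁ = -0.7854 rad, φ₂ = 0.5236 rad, and Δλ = 2.6180 rad.
cos c = sin φ₁ sin φ₂ + cos φ₁ cos φ₂ cos Δλ = (-0.7071)(0.5000) + (0.7071)(0.8660)(-0.8660) = -0.88388,
so c = arccos(-0.88388) = 2.65489 rad.
Distance = R·c = 1737.4 × 2.6549 ≈ 4613 km.

4613 km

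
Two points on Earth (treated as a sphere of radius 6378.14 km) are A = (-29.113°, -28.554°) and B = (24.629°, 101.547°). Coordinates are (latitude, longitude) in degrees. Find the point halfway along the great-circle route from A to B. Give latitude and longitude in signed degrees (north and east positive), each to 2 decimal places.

Central angle δ = 2.3664 rad. Interpolating on the sphere with fraction f = 0.5:
P = [sin((1−f)δ)·A + sin(fδ)·B] / sin δ = 1.3230·A + 1.3230·B in Cartesian coordinates,
giving P = (0.7745, 0.6258, -0.0923), i.e. latitude -5.30°, longitude 38.94°.

-5.30°, 38.94°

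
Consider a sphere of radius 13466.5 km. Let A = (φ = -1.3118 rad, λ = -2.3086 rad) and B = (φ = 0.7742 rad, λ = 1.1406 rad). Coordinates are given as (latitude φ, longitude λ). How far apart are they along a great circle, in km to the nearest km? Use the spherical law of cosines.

34844 km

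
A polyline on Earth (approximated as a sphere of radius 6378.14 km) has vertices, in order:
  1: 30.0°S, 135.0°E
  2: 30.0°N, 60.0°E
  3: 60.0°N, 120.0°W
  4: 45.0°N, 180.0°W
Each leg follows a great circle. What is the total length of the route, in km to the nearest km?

24612 km

Leg 1→2: central angle 1.6267 rad, distance 10375.4 km.
Leg 2→3: central angle 1.5708 rad, distance 10018.8 km.
Leg 3→4: central angle 0.6614 rad, distance 4218.3 km.
Total: 10375.4 + 10018.8 + 4218.3 ≈ 24612 km.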